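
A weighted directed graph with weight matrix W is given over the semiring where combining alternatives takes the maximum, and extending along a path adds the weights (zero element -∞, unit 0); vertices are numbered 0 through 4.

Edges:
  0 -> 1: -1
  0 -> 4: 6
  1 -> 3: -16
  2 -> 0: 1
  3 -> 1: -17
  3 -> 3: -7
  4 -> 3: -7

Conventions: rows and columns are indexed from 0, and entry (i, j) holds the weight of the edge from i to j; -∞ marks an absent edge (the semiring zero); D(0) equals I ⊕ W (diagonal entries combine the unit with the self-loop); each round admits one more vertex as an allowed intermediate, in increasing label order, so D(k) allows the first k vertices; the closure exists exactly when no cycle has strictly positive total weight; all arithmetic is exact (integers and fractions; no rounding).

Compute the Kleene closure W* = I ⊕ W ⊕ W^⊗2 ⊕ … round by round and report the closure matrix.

D(0):
  [0, -1, -∞, -∞, 6]
  [-∞, 0, -∞, -16, -∞]
  [1, -∞, 0, -∞, -∞]
  [-∞, -17, -∞, 0, -∞]
  [-∞, -∞, -∞, -7, 0]
D(1):
  [0, -1, -∞, -∞, 6]
  [-∞, 0, -∞, -16, -∞]
  [1, 0, 0, -∞, 7]
  [-∞, -17, -∞, 0, -∞]
  [-∞, -∞, -∞, -7, 0]
D(2):
  [0, -1, -∞, -17, 6]
  [-∞, 0, -∞, -16, -∞]
  [1, 0, 0, -16, 7]
  [-∞, -17, -∞, 0, -∞]
  [-∞, -∞, -∞, -7, 0]
D(3):
  [0, -1, -∞, -17, 6]
  [-∞, 0, -∞, -16, -∞]
  [1, 0, 0, -16, 7]
  [-∞, -17, -∞, 0, -∞]
  [-∞, -∞, -∞, -7, 0]
D(4):
  [0, -1, -∞, -17, 6]
  [-∞, 0, -∞, -16, -∞]
  [1, 0, 0, -16, 7]
  [-∞, -17, -∞, 0, -∞]
  [-∞, -24, -∞, -7, 0]
D(5):
  [0, -1, -∞, -1, 6]
  [-∞, 0, -∞, -16, -∞]
  [1, 0, 0, 0, 7]
  [-∞, -17, -∞, 0, -∞]
  [-∞, -24, -∞, -7, 0]
Answer: W* = [[0, -1, -∞, -1, 6], [-∞, 0, -∞, -16, -∞], [1, 0, 0, 0, 7], [-∞, -17, -∞, 0, -∞], [-∞, -24, -∞, -7, 0]]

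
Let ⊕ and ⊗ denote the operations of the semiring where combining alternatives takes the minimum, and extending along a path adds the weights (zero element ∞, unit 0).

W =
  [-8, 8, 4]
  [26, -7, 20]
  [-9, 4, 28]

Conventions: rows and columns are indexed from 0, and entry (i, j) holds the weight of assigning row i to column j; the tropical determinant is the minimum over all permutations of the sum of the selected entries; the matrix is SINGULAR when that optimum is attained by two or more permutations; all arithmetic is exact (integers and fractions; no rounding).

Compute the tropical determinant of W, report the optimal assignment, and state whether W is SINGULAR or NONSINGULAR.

σ = (0, 1, 2): (-8) + (-7) + 28 = 13
σ = (0, 2, 1): (-8) + 20 + 4 = 16
σ = (1, 0, 2): 8 + 26 + 28 = 62
σ = (1, 2, 0): 8 + 20 + (-9) = 19
σ = (2, 0, 1): 4 + 26 + 4 = 34
σ = (2, 1, 0): 4 + (-7) + (-9) = -12
Optimal value attained by: σ = (2, 1, 0).
Answer: det⊕(W) = -12; verdict: NONSINGULAR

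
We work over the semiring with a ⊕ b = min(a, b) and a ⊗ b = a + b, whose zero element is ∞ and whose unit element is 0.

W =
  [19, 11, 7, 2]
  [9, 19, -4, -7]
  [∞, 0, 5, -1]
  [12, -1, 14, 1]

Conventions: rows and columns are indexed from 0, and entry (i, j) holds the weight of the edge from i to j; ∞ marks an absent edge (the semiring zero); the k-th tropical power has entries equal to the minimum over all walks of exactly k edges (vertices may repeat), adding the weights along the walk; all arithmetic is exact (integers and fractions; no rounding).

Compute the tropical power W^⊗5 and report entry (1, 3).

W^⊗2:
  [14, 1, 7, 3]
  [5, -8, 1, -6]
  [9, -2, -4, -7]
  [8, 0, -5, -8]
W^⊗3:
  [10, 2, -3, -6]
  [1, -7, -12, -15]
  [5, -8, -6, -9]
  [4, -9, -4, -7]
W^⊗4:
  [6, -7, -2, -5]
  [-3, -16, -11, -14]
  [1, -10, -12, -15]
  [0, -8, -13, -16]
W^⊗5:
  [2, -6, -11, -14]
  [-7, -15, -20, -23]
  [-3, -16, -14, -17]
  [-4, -17, -12, -15]
Key observation: the optimum is the walk 1->3->1->3->1->3, with weight (-7) + (-1) + (-7) + (-1) + (-7) = -23.
Optimal value attained by: walk 1->3->1->3->1->3.
Answer: (W^⊗5)[1][3] = -23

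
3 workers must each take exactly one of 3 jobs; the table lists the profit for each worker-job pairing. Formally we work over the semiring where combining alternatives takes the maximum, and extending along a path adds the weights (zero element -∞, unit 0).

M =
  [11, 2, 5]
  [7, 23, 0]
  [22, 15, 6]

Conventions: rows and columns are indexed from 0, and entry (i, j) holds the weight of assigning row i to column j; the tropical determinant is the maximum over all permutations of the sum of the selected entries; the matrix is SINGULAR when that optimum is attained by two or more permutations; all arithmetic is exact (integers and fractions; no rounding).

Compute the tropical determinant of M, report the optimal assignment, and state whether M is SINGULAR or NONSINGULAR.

σ = (0, 1, 2): 11 + 23 + 6 = 40
σ = (0, 2, 1): 11 + 0 + 15 = 26
σ = (1, 0, 2): 2 + 7 + 6 = 15
σ = (1, 2, 0): 2 + 0 + 22 = 24
σ = (2, 0, 1): 5 + 7 + 15 = 27
σ = (2, 1, 0): 5 + 23 + 22 = 50
Optimal value attained by: σ = (2, 1, 0).
Answer: det⊕(M) = 50; verdict: NONSINGULAR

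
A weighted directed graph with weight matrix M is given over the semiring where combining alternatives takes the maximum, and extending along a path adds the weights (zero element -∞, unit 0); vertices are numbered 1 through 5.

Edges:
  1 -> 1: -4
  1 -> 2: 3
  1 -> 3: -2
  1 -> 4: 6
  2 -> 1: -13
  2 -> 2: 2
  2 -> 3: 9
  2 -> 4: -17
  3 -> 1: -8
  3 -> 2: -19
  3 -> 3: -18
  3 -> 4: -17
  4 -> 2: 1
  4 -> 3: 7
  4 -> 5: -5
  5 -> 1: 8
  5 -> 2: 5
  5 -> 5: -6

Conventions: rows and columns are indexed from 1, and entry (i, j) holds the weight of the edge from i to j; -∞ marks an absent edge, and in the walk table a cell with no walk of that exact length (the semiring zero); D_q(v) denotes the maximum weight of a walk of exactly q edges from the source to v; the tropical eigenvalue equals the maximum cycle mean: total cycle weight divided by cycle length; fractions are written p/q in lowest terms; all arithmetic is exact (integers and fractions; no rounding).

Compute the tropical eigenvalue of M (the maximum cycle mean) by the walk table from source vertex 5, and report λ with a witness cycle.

q=0: [-∞, -∞, -∞, -∞, 0]
q=1: [8, 5, -∞, -∞, -6]
q=2: [4, 11, 14, 14, -12]
q=3: [6, 15, 21, 10, 9]
q=4: [17, 17, 24, 12, 5]
q=5: [16, 20, 26, 23, 7]
Optimal cycle mean attained by: cycle 1->4->5->1, total 6 + (-5) + 8, length 3.
Answer: λ = 3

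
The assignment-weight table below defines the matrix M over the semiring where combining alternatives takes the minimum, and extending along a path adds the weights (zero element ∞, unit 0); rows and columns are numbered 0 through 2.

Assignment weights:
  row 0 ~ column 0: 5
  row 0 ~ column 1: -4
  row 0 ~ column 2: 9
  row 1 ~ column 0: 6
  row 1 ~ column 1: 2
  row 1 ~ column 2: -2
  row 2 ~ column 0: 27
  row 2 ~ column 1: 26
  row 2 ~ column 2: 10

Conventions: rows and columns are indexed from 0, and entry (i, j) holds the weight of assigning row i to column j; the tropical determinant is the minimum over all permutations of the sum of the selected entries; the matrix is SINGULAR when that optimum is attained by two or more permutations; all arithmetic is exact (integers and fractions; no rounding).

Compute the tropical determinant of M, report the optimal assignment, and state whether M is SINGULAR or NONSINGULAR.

σ = (0, 1, 2): 5 + 2 + 10 = 17
σ = (0, 2, 1): 5 + (-2) + 26 = 29
σ = (1, 0, 2): (-4) + 6 + 10 = 12
σ = (1, 2, 0): (-4) + (-2) + 27 = 21
σ = (2, 0, 1): 9 + 6 + 26 = 41
σ = (2, 1, 0): 9 + 2 + 27 = 38
Optimal value attained by: σ = (1, 0, 2).
Answer: det⊕(M) = 12; verdict: NONSINGULAR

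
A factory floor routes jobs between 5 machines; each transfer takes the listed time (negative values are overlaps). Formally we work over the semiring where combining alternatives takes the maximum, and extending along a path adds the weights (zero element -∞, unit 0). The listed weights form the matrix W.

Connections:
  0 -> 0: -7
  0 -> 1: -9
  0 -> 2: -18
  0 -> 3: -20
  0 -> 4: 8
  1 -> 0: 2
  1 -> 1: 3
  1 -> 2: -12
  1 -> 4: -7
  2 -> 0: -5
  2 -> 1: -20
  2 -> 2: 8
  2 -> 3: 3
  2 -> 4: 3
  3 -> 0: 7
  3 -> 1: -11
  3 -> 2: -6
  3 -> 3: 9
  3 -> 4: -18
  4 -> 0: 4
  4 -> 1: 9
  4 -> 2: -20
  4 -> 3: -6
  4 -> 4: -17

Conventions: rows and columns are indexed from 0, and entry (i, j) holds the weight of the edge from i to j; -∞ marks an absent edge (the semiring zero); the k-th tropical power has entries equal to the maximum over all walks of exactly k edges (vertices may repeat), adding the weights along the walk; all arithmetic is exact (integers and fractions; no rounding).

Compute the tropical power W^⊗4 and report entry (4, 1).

W^⊗2:
  [12, 17, -10, 2, 1]
  [5, 6, -4, -9, 10]
  [10, 12, 16, 12, 11]
  [16, -2, 3, 18, 15]
  [11, 12, -3, 3, 12]
W^⊗3:
  [19, 20, 5, 11, 20]
  [14, 19, 4, 4, 13]
  [19, 20, 24, 21, 19]
  [25, 24, 12, 27, 24]
  [16, 21, 5, 12, 19]
W^⊗4:
  [24, 29, 13, 20, 27]
  [21, 22, 12, 13, 22]
  [28, 28, 32, 30, 27]
  [34, 33, 21, 36, 33]
  [23, 28, 13, 21, 24]
Key observation: the optimum is the walk 4->1->0->4->1, with weight 9 + 2 + 8 + 9 = 28.
Optimal value attained by: walk 4->1->0->4->1.
Answer: (W^⊗4)[4][1] = 28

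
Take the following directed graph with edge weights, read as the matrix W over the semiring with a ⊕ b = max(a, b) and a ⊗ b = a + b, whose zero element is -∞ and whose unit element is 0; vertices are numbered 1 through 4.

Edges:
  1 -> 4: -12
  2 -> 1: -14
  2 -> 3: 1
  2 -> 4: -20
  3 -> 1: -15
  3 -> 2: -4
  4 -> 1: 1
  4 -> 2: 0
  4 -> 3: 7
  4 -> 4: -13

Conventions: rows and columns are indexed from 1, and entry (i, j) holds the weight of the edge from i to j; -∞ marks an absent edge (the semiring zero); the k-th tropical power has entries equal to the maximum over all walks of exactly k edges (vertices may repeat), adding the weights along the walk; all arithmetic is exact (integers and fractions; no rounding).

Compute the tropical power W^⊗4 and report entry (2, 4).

W^⊗2:
  [-11, -12, -5, -25]
  [-14, -3, -13, -26]
  [-18, -∞, -3, -24]
  [-8, 3, 1, -11]
W^⊗3:
  [-20, -9, -11, -23]
  [-17, -17, -2, -23]
  [-18, -7, -17, -30]
  [-10, -3, 4, -17]
W^⊗4:
  [-22, -15, -8, -29]
  [-17, -6, -16, -29]
  [-21, -21, -6, -27]
  [-11, 0, -2, -22]
Key observation: the optimum is the walk 2->3->2->1->4, with weight 1 + (-4) + (-14) + (-12) = -29.
Optimal value attained by: walk 2->3->2->1->4.
Answer: (W^⊗4)[2][4] = -29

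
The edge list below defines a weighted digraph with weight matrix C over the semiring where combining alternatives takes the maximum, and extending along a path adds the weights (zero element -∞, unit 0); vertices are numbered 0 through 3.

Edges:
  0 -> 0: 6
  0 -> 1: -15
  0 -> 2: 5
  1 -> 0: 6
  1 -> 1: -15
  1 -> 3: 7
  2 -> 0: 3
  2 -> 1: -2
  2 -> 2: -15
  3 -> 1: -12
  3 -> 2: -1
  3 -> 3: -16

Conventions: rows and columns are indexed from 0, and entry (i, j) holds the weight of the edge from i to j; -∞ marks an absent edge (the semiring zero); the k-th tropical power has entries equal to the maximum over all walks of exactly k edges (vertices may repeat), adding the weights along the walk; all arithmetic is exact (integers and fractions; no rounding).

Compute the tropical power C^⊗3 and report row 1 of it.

C^⊗2:
  [12, 3, 11, -8]
  [12, -5, 11, -8]
  [9, -12, 8, 5]
  [2, -3, -16, -5]
C^⊗3:
  [18, 9, 17, 10]
  [18, 9, 17, 2]
  [15, 6, 14, -5]
  [8, -13, 7, 4]
Answer: row 1 of C^⊗3 = [18, 9, 17, 2]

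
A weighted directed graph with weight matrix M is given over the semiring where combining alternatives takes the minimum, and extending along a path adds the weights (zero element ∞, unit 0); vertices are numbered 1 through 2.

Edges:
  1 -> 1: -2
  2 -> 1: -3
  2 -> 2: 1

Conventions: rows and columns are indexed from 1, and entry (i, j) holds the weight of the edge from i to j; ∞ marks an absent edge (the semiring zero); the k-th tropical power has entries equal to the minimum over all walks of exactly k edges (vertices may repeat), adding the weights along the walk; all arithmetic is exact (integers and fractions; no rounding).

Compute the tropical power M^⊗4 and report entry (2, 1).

M^⊗2:
  [-4, ∞]
  [-5, 2]
M^⊗3:
  [-6, ∞]
  [-7, 3]
M^⊗4:
  [-8, ∞]
  [-9, 4]
Key observation: the optimum is the walk 2->1->1->1->1, with weight (-3) + (-2) + (-2) + (-2) = -9.
Optimal value attained by: walk 2->1->1->1->1.
Answer: (M^⊗4)[2][1] = -9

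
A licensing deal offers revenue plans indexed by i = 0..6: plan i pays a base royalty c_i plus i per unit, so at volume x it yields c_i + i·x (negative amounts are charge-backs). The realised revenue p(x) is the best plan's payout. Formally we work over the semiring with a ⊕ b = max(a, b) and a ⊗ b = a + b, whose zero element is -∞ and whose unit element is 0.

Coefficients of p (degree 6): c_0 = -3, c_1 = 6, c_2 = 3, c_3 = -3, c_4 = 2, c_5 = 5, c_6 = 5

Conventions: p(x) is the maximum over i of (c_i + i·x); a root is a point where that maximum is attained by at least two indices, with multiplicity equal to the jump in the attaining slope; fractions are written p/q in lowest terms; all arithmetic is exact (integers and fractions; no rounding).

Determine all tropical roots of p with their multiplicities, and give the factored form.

hull edge (i=0, c=-3) to (i=1, c=6): slope 9, span 1
hull edge (i=1, c=6) to (i=6, c=5): slope -1/5, span 5
Factored form: p(x) = 5 ⊗ (x ⊕ (-9)) ⊗ (x ⊕ 1/5) ⊗ (x ⊕ 1/5) ⊗ (x ⊕ 1/5) ⊗ (x ⊕ 1/5) ⊗ (x ⊕ 1/5)
Answer: roots = -9 (mult 1), 1/5 (mult 5)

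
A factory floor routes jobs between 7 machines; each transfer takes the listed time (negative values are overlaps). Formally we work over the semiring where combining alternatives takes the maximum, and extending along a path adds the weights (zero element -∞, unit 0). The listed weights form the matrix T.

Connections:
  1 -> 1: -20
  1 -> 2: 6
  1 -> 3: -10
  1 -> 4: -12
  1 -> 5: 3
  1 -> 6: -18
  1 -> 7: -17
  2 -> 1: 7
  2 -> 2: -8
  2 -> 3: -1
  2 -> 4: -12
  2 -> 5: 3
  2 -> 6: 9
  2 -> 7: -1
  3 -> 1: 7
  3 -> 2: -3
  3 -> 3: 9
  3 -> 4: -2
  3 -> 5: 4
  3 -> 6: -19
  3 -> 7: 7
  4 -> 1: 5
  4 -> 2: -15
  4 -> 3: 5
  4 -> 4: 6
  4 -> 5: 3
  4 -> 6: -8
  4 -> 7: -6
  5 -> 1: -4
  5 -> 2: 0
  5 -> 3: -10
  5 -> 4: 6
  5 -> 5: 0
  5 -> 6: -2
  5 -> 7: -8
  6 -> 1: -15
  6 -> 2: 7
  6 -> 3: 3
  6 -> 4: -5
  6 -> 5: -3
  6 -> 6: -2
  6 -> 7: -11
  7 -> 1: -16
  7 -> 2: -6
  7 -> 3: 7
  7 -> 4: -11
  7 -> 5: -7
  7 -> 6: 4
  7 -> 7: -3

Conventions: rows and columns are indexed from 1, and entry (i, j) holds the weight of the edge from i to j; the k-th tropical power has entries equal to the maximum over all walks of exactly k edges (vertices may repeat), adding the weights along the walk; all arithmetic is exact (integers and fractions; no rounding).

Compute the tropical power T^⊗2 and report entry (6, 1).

T^⊗2:
  [13, 3, 5, 9, 9, 15, 5]
  [6, 16, 12, 9, 10, 7, 6]
  [16, 13, 18, 10, 13, 11, 16]
  [12, 11, 14, 12, 9, 1, 12]
  [11, 5, 11, 12, 9, 9, 0]
  [14, 5, 12, 3, 10, 16, 10]
  [14, 11, 16, 5, 11, 3, 14]
Key observation: the optimum is the walk 6->2->1, with weight 7 + 7 = 14.
Optimal value attained by: walk 6->2->1.
Answer: (T^⊗2)[6][1] = 14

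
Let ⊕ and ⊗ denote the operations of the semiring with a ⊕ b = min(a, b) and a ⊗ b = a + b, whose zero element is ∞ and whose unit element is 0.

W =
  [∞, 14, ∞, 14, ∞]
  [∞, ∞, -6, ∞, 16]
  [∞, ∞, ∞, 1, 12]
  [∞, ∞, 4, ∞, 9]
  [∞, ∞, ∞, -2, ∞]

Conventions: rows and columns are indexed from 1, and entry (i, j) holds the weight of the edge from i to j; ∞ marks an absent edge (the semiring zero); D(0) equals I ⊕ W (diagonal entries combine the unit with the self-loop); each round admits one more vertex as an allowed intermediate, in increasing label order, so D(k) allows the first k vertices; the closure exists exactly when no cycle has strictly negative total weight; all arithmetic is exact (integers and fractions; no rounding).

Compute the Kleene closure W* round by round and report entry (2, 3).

D(0):
  [0, 14, ∞, 14, ∞]
  [∞, 0, -6, ∞, 16]
  [∞, ∞, 0, 1, 12]
  [∞, ∞, 4, 0, 9]
  [∞, ∞, ∞, -2, 0]
D(1):
  [0, 14, ∞, 14, ∞]
  [∞, 0, -6, ∞, 16]
  [∞, ∞, 0, 1, 12]
  [∞, ∞, 4, 0, 9]
  [∞, ∞, ∞, -2, 0]
D(2):
  [0, 14, 8, 14, 30]
  [∞, 0, -6, ∞, 16]
  [∞, ∞, 0, 1, 12]
  [∞, ∞, 4, 0, 9]
  [∞, ∞, ∞, -2, 0]
D(3):
  [0, 14, 8, 9, 20]
  [∞, 0, -6, -5, 6]
  [∞, ∞, 0, 1, 12]
  [∞, ∞, 4, 0, 9]
  [∞, ∞, ∞, -2, 0]
D(4):
  [0, 14, 8, 9, 18]
  [∞, 0, -6, -5, 4]
  [∞, ∞, 0, 1, 10]
  [∞, ∞, 4, 0, 9]
  [∞, ∞, 2, -2, 0]
D(5):
  [0, 14, 8, 9, 18]
  [∞, 0, -6, -5, 4]
  [∞, ∞, 0, 1, 10]
  [∞, ∞, 4, 0, 9]
  [∞, ∞, 2, -2, 0]
Answer: W*[2][3] = -6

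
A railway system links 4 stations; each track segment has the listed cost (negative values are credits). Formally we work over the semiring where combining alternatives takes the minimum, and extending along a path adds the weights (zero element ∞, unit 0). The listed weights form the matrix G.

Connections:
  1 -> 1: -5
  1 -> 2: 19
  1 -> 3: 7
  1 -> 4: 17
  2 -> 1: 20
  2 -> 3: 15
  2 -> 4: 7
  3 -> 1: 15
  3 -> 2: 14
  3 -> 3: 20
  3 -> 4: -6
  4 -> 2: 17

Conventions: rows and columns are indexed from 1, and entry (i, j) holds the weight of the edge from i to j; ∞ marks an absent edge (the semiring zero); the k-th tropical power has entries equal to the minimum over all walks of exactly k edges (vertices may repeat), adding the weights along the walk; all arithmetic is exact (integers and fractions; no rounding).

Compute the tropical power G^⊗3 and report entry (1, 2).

G^⊗2:
  [-10, 14, 2, 1]
  [15, 24, 27, 9]
  [10, 11, 22, 14]
  [37, ∞, 32, 24]
G^⊗3:
  [-15, 9, -3, -4]
  [10, 26, 22, 21]
  [5, 29, 17, 16]
  [32, 41, 44, 26]
Key observation: the optimum is the walk 1->1->1->2, with weight (-5) + (-5) + 19 = 9.
Optimal value attained by: walk 1->1->1->2.
Answer: (G^⊗3)[1][2] = 9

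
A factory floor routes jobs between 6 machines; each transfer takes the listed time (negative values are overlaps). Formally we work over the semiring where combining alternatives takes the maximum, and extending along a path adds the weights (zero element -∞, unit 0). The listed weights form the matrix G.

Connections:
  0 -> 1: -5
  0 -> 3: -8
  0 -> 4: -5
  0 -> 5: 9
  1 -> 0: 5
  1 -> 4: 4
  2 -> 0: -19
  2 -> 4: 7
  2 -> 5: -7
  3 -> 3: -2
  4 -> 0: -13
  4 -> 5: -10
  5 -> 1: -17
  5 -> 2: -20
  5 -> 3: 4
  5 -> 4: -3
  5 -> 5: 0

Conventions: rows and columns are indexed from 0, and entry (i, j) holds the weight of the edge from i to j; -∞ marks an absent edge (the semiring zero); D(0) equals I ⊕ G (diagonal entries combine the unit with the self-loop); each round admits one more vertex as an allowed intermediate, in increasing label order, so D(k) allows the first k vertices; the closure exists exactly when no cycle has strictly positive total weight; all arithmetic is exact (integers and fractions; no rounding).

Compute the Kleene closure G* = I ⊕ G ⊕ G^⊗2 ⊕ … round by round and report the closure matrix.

D(0):
  [0, -5, -∞, -8, -5, 9]
  [5, 0, -∞, -∞, 4, -∞]
  [-19, -∞, 0, -∞, 7, -7]
  [-∞, -∞, -∞, 0, -∞, -∞]
  [-13, -∞, -∞, -∞, 0, -10]
  [-∞, -17, -20, 4, -3, 0]
D(1):
  [0, -5, -∞, -8, -5, 9]
  [5, 0, -∞, -3, 4, 14]
  [-19, -24, 0, -27, 7, -7]
  [-∞, -∞, -∞, 0, -∞, -∞]
  [-13, -18, -∞, -21, 0, -4]
  [-∞, -17, -20, 4, -3, 0]
D(2):
  [0, -5, -∞, -8, -1, 9]
  [5, 0, -∞, -3, 4, 14]
  [-19, -24, 0, -27, 7, -7]
  [-∞, -∞, -∞, 0, -∞, -∞]
  [-13, -18, -∞, -21, 0, -4]
  [-12, -17, -20, 4, -3, 0]
D(3):
  [0, -5, -∞, -8, -1, 9]
  [5, 0, -∞, -3, 4, 14]
  [-19, -24, 0, -27, 7, -7]
  [-∞, -∞, -∞, 0, -∞, -∞]
  [-13, -18, -∞, -21, 0, -4]
  [-12, -17, -20, 4, -3, 0]
D(4):
  [0, -5, -∞, -8, -1, 9]
  [5, 0, -∞, -3, 4, 14]
  [-19, -24, 0, -27, 7, -7]
  [-∞, -∞, -∞, 0, -∞, -∞]
  [-13, -18, -∞, -21, 0, -4]
  [-12, -17, -20, 4, -3, 0]
D(5):
  [0, -5, -∞, -8, -1, 9]
  [5, 0, -∞, -3, 4, 14]
  [-6, -11, 0, -14, 7, 3]
  [-∞, -∞, -∞, 0, -∞, -∞]
  [-13, -18, -∞, -21, 0, -4]
  [-12, -17, -20, 4, -3, 0]
D(6):
  [0, -5, -11, 13, 6, 9]
  [5, 0, -6, 18, 11, 14]
  [-6, -11, 0, 7, 7, 3]
  [-∞, -∞, -∞, 0, -∞, -∞]
  [-13, -18, -24, 0, 0, -4]
  [-12, -17, -20, 4, -3, 0]
Answer: G* = [[0, -5, -11, 13, 6, 9], [5, 0, -6, 18, 11, 14], [-6, -11, 0, 7, 7, 3], [-∞, -∞, -∞, 0, -∞, -∞], [-13, -18, -24, 0, 0, -4], [-12, -17, -20, 4, -3, 0]]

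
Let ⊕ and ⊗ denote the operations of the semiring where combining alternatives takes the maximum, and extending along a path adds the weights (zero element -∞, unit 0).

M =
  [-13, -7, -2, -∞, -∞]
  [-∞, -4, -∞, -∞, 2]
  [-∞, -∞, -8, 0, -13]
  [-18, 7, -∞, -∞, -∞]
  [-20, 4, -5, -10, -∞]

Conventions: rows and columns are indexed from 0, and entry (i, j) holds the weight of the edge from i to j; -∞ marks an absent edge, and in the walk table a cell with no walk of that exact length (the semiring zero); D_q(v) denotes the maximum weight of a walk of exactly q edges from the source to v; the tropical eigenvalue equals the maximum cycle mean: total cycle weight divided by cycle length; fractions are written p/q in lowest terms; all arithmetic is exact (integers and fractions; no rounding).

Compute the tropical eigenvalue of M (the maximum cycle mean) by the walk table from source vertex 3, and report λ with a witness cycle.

q=0: [-∞, -∞, -∞, 0, -∞]
q=1: [-18, 7, -∞, -∞, -∞]
q=2: [-31, 3, -20, -∞, 9]
q=3: [-11, 13, 4, -1, 5]
q=4: [-15, 9, 0, 4, 15]
q=5: [-5, 19, 10, 5, 11]
Optimal cycle mean attained by: cycle 1->4->1, total 2 + 4, length 2.
Answer: λ = 3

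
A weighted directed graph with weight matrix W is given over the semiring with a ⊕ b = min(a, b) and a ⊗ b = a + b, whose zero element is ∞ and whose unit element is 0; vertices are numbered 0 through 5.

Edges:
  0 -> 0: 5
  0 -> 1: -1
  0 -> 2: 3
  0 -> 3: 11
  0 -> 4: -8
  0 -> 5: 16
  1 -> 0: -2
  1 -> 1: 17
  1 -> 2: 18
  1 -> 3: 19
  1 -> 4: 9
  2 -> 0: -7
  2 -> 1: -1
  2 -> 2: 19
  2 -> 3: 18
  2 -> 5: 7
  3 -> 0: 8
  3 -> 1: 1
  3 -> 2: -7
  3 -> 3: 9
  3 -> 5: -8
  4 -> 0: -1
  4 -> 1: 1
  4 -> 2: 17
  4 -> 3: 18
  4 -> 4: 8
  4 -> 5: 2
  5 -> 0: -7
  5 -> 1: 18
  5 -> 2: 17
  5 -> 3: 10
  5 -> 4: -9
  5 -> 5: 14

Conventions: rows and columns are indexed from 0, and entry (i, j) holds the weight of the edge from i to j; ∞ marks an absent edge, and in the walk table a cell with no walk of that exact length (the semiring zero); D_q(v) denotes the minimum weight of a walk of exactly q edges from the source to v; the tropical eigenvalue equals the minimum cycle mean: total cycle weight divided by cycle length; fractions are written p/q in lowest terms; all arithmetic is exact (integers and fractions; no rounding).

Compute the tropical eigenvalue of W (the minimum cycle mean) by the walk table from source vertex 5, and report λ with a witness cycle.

q=0: [∞, ∞, ∞, ∞, ∞, 0]
q=1: [-7, 18, 17, 10, -9, 14]
q=2: [-10, -8, -4, 4, -15, -7]
q=3: [-16, -14, -7, 1, -18, -13]
q=4: [-20, -17, -13, -5, -24, -16]
q=5: [-25, -23, -17, -9, -28, -22]
q=6: [-29, -27, -22, -14, -33, -26]
Optimal cycle mean attained by: cycle 0->4->0, total (-8) + (-1), length 2.
Answer: λ = -9/2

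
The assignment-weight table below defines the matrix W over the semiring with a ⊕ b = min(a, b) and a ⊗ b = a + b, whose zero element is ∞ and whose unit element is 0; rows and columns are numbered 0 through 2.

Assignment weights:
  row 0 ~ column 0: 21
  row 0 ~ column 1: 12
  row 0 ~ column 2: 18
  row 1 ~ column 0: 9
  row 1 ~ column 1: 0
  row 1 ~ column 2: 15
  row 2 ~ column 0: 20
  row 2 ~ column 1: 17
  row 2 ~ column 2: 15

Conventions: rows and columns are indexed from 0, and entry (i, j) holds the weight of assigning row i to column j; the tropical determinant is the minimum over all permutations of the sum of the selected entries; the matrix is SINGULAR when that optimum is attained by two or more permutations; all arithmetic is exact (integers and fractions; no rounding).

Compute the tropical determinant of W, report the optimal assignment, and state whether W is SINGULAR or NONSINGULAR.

σ = (0, 1, 2): 21 + 0 + 15 = 36
σ = (0, 2, 1): 21 + 15 + 17 = 53
σ = (1, 0, 2): 12 + 9 + 15 = 36
σ = (1, 2, 0): 12 + 15 + 20 = 47
σ = (2, 0, 1): 18 + 9 + 17 = 44
σ = (2, 1, 0): 18 + 0 + 20 = 38
Optimal value attained by: σ = (0, 1, 2).
Answer: det⊕(W) = 36; verdict: SINGULAR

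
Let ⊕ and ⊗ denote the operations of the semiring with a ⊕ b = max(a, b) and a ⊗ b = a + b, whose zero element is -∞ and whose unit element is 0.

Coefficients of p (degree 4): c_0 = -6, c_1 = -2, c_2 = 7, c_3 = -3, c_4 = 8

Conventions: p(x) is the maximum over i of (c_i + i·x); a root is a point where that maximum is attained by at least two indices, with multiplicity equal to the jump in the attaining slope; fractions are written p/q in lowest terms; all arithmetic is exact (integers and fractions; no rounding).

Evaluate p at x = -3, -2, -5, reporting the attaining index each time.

p(-3) = max(-6+0·(-3)=-6, -2+1·(-3)=-5, 7+2·(-3)=1, -3+3·(-3)=-12, 8+4·(-3)=-4) = 1 (attained by i=2)
p(-2) = max(-6+0·(-2)=-6, -2+1·(-2)=-4, 7+2·(-2)=3, -3+3·(-2)=-9, 8+4·(-2)=0) = 3 (attained by i=2)
p(-5) = max(-6+0·(-5)=-6, -2+1·(-5)=-7, 7+2·(-5)=-3, -3+3·(-5)=-18, 8+4·(-5)=-12) = -3 (attained by i=2)
Answer: p(-3) = 1; p(-2) = 3; p(-5) = -3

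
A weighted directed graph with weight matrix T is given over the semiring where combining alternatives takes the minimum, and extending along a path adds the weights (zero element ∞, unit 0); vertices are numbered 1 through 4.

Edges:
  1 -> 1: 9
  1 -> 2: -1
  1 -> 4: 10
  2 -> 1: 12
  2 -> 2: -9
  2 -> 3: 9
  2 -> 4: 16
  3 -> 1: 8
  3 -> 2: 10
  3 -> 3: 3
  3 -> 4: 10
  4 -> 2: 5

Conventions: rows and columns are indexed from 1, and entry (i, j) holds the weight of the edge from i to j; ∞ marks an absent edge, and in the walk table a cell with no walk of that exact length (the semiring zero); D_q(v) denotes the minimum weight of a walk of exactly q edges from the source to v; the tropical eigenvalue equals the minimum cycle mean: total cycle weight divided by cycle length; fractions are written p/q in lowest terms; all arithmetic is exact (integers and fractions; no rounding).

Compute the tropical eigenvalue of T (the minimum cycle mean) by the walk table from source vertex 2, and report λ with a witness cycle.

q=0: [∞, 0, ∞, ∞]
q=1: [12, -9, 9, 16]
q=2: [3, -18, 0, 7]
q=3: [-6, -27, -9, -2]
q=4: [-15, -36, -18, -11]
Optimal cycle mean attained by: cycle 2->2, total (-9), length 1.
Answer: λ = -9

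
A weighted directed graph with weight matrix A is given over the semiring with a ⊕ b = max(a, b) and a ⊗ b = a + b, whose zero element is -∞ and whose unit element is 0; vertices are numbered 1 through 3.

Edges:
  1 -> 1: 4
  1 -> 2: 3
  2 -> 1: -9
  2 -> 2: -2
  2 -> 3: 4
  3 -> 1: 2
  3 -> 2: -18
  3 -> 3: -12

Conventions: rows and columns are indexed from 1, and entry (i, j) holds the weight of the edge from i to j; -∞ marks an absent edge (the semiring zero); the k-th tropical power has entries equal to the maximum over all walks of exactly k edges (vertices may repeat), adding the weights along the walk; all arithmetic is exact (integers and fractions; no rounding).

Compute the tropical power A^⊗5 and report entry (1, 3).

A^⊗2:
  [8, 7, 7]
  [6, -4, 2]
  [6, 5, -14]
A^⊗3:
  [12, 11, 11]
  [10, 9, 0]
  [10, 9, 9]
A^⊗4:
  [16, 15, 15]
  [14, 13, 13]
  [14, 13, 13]
A^⊗5:
  [20, 19, 19]
  [18, 17, 17]
  [18, 17, 17]
Key observation: the optimum is the walk 1->1->1->1->2->3, with weight 4 + 4 + 4 + 3 + 4 = 19.
Optimal value attained by: walk 1->1->1->1->2->3.
Answer: (A^⊗5)[1][3] = 19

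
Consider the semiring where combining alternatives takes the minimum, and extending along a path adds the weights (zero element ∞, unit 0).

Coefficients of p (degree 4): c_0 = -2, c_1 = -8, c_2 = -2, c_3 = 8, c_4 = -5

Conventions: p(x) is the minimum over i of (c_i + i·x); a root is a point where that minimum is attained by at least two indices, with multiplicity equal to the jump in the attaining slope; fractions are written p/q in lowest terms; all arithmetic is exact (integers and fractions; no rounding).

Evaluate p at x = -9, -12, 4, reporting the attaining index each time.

p(-9) = min(-2+0·(-9)=-2, -8+1·(-9)=-17, -2+2·(-9)=-20, 8+3·(-9)=-19, -5+4·(-9)=-41) = -41 (attained by i=4)
p(-12) = min(-2+0·(-12)=-2, -8+1·(-12)=-20, -2+2·(-12)=-26, 8+3·(-12)=-28, -5+4·(-12)=-53) = -53 (attained by i=4)
p(4) = min(-2+0·4=-2, -8+1·4=-4, -2+2·4=6, 8+3·4=20, -5+4·4=11) = -4 (attained by i=1)
Answer: p(-9) = -41; p(-12) = -53; p(4) = -4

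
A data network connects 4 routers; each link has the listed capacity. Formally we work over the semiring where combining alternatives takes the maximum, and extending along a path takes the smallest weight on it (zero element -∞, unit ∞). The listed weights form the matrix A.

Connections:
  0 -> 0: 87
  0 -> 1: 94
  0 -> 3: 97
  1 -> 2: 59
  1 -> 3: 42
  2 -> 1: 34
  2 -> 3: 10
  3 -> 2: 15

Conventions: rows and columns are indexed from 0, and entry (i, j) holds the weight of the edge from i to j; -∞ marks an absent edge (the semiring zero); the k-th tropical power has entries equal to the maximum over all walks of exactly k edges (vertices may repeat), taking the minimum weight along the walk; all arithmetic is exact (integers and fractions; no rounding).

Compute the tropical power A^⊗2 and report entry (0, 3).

A^⊗2:
  [87, 87, 59, 87]
  [-∞, 34, 15, 10]
  [-∞, -∞, 34, 34]
  [-∞, 15, -∞, 10]
Key observation: the optimum is the walk 0->0->3, with weight 87 min 97 = 87.
Optimal value attained by: walk 0->0->3.
Answer: (A^⊗2)[0][3] = 87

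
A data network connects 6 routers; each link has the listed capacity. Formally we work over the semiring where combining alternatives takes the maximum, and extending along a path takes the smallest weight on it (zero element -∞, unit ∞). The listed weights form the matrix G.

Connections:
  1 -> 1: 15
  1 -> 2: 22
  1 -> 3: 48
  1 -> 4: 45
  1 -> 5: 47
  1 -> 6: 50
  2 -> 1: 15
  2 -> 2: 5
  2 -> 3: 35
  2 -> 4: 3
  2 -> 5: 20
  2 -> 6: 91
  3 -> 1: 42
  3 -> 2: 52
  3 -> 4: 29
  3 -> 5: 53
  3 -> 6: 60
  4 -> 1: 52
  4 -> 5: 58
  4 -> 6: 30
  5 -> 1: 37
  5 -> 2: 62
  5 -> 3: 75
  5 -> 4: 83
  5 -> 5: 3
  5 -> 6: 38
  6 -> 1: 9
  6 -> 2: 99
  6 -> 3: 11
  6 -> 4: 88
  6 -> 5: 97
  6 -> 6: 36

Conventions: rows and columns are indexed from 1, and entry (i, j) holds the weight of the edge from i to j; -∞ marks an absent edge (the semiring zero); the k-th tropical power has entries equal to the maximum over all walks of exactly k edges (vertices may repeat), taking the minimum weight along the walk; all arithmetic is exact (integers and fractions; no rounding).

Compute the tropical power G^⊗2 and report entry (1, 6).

G^⊗2:
  [45, 50, 47, 50, 50, 48]
  [35, 91, 20, 88, 91, 36]
  [37, 60, 53, 60, 60, 52]
  [37, 58, 58, 58, 47, 50]
  [52, 52, 37, 38, 58, 62]
  [52, 62, 75, 83, 58, 91]
Key observation: the optimum is the walk 1->3->6, with weight 48 min 60 = 48.
Optimal value attained by: walk 1->3->6.
Answer: (G^⊗2)[1][6] = 48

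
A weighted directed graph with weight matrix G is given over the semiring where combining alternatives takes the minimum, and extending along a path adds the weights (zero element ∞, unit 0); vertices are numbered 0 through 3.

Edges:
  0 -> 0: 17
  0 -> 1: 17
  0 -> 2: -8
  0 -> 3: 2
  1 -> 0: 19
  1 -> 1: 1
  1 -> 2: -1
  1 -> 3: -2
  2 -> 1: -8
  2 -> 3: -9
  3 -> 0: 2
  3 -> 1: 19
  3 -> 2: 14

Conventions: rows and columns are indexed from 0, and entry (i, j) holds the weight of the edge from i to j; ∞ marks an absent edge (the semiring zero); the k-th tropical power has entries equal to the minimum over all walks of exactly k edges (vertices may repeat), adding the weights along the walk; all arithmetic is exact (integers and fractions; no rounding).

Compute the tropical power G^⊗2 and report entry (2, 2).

G^⊗2:
  [4, -16, 9, -17]
  [0, -9, 0, -10]
  [-7, -7, -9, -10]
  [19, 6, -6, 4]
Key observation: the optimum is the walk 2->1->2, with weight (-8) + (-1) = -9.
Optimal value attained by: walk 2->1->2.
Answer: (G^⊗2)[2][2] = -9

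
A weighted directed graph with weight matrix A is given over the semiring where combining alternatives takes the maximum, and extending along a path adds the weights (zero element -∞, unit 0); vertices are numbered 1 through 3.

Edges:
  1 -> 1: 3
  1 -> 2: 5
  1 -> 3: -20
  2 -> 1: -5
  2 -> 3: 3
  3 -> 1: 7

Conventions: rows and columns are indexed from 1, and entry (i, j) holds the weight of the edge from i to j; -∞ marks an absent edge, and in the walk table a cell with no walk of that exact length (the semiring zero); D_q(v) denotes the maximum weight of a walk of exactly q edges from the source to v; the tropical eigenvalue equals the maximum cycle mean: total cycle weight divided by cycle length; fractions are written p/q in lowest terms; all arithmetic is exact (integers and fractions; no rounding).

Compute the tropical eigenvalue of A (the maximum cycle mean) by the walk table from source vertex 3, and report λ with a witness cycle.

q=0: [-∞, -∞, 0]
q=1: [7, -∞, -∞]
q=2: [10, 12, -13]
q=3: [13, 15, 15]
Optimal cycle mean attained by: cycle 1->2->3->1, total 5 + 3 + 7, length 3.
Answer: λ = 5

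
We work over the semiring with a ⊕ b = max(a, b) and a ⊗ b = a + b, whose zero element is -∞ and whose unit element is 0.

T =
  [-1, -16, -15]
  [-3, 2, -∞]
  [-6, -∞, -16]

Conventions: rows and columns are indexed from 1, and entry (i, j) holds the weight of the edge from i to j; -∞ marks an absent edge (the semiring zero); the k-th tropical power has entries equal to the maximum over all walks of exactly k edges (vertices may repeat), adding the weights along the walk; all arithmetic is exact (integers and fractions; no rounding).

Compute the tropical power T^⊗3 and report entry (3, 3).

T^⊗2:
  [-2, -14, -16]
  [-1, 4, -18]
  [-7, -22, -21]
T^⊗3:
  [-3, -12, -17]
  [1, 6, -16]
  [-8, -20, -22]
Key observation: the optimum is the walk 3->1->1->3, with weight (-6) + (-1) + (-15) = -22.
Optimal value attained by: walk 3->1->1->3.
Answer: (T^⊗3)[3][3] = -22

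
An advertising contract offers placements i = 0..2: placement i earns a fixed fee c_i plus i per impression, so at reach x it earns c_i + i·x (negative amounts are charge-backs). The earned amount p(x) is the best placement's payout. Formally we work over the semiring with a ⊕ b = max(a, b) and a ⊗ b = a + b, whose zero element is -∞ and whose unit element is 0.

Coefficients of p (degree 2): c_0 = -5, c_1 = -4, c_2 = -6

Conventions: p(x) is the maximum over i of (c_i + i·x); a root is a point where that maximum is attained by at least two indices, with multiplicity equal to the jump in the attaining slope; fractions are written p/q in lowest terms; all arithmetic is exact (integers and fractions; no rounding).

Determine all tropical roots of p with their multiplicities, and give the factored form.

hull edge (i=0, c=-5) to (i=1, c=-4): slope 1, span 1
hull edge (i=1, c=-4) to (i=2, c=-6): slope -2, span 1
Factored form: p(x) = -6 ⊗ (x ⊕ (-1)) ⊗ (x ⊕ 2)
Answer: roots = -1 (mult 1), 2 (mult 1)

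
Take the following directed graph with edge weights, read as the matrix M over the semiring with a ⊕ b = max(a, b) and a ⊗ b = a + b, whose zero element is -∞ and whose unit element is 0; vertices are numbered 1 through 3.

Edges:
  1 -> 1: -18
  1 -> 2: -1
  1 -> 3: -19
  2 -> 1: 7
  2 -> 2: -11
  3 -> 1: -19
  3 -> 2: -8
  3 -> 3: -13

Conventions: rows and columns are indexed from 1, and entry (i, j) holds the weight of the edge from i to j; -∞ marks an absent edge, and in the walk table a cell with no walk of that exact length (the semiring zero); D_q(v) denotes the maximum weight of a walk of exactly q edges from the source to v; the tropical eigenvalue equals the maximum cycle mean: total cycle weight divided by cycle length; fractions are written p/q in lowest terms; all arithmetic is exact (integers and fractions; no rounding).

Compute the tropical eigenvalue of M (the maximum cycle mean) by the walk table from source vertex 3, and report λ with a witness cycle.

q=0: [-∞, -∞, 0]
q=1: [-19, -8, -13]
q=2: [-1, -19, -26]
q=3: [-12, -2, -20]
Optimal cycle mean attained by: cycle 1->2->1, total (-1) + 7, length 2.
Answer: λ = 3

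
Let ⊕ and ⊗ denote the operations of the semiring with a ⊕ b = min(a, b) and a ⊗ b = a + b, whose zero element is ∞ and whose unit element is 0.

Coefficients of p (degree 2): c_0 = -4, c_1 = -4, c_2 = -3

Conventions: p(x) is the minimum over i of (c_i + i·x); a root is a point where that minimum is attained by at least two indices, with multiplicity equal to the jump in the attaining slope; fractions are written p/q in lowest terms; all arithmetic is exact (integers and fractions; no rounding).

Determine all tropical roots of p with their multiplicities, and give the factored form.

hull edge (i=0, c=-4) to (i=1, c=-4): slope 0, span 1
hull edge (i=1, c=-4) to (i=2, c=-3): slope 1, span 1
Factored form: p(x) = -3 ⊗ (x ⊕ (-1)) ⊗ (x ⊕ 0)
Answer: roots = -1 (mult 1), 0 (mult 1)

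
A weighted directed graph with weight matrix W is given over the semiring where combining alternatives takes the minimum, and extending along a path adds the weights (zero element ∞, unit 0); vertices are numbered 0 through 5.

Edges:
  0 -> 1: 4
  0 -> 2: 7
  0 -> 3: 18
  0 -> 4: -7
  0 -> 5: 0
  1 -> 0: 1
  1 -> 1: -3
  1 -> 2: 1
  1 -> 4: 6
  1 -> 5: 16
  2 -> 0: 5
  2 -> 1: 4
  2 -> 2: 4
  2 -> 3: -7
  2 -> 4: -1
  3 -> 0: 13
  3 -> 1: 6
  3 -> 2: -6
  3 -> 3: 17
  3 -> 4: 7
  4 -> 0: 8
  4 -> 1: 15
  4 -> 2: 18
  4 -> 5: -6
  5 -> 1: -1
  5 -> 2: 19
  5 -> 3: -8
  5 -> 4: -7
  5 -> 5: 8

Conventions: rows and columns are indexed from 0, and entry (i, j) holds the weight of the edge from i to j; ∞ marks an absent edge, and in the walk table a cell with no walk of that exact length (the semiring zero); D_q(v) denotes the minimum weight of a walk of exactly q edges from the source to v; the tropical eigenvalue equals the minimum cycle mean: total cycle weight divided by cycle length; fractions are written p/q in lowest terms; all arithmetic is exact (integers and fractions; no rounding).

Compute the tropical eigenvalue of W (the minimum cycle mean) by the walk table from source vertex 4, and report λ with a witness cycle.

q=0: [∞, ∞, ∞, ∞, 0, ∞]
q=1: [8, 15, 18, ∞, ∞, -6]
q=2: [16, -7, 13, -14, -13, 2]
q=3: [-6, -10, -20, -6, -7, -19]
q=4: [-15, -20, -16, -27, -26, -13]
q=5: [-19, -23, -33, -23, -22, -32]
q=6: [-28, -33, -29, -40, -39, -28]
Optimal cycle mean attained by: cycle 2->3->2, total (-7) + (-6), length 2.
Answer: λ = -13/2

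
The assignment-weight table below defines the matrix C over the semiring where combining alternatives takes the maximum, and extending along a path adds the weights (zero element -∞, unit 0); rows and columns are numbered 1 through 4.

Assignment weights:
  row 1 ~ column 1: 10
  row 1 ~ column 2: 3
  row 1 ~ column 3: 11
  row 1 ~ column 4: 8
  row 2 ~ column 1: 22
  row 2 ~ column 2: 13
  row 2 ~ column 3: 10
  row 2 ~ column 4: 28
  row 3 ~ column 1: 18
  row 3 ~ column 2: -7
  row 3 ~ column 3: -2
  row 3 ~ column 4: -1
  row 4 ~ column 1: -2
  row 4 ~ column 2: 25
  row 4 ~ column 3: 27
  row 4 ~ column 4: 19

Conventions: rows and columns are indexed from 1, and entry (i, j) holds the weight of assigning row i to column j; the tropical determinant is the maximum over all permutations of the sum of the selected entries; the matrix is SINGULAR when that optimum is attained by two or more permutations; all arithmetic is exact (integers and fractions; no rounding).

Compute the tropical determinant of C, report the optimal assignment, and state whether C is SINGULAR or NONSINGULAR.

σ = (1, 2, 3, 4): 10 + 13 + (-2) + 19 = 40
σ = (1, 2, 4, 3): 10 + 13 + (-1) + 27 = 49
σ = (1, 3, 2, 4): 10 + 10 + (-7) + 19 = 32
σ = (1, 3, 4, 2): 10 + 10 + (-1) + 25 = 44
σ = (1, 4, 2, 3): 10 + 28 + (-7) + 27 = 58
σ = (1, 4, 3, 2): 10 + 28 + (-2) + 25 = 61
σ = (2, 1, 3, 4): 3 + 22 + (-2) + 19 = 42
σ = (2, 1, 4, 3): 3 + 22 + (-1) + 27 = 51
σ = (2, 3, 1, 4): 3 + 10 + 18 + 19 = 50
σ = (2, 3, 4, 1): 3 + 10 + (-1) + (-2) = 10
σ = (2, 4, 1, 3): 3 + 28 + 18 + 27 = 76
σ = (2, 4, 3, 1): 3 + 28 + (-2) + (-2) = 27
σ = (3, 1, 2, 4): 11 + 22 + (-7) + 19 = 45
σ = (3, 1, 4, 2): 11 + 22 + (-1) + 25 = 57
σ = (3, 2, 1, 4): 11 + 13 + 18 + 19 = 61
σ = (3, 2, 4, 1): 11 + 13 + (-1) + (-2) = 21
σ = (3, 4, 1, 2): 11 + 28 + 18 + 25 = 82
σ = (3, 4, 2, 1): 11 + 28 + (-7) + (-2) = 30
σ = (4, 1, 2, 3): 8 + 22 + (-7) + 27 = 50
σ = (4, 1, 3, 2): 8 + 22 + (-2) + 25 = 53
σ = (4, 2, 1, 3): 8 + 13 + 18 + 27 = 66
σ = (4, 2, 3, 1): 8 + 13 + (-2) + (-2) = 17
σ = (4, 3, 1, 2): 8 + 10 + 18 + 25 = 61
σ = (4, 3, 2, 1): 8 + 10 + (-7) + (-2) = 9
Optimal value attained by: σ = (3, 4, 1, 2).
Answer: det⊕(C) = 82; verdict: NONSINGULAR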